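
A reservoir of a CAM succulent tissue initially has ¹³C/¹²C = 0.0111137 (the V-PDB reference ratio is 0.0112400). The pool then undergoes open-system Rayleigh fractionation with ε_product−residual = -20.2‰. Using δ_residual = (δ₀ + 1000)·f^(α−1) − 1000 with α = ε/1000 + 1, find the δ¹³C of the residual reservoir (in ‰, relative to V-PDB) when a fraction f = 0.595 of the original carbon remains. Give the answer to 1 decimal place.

-0.8‰

δ₀ = (0.0111137/0.0112400 − 1)×1000 = (0.988763 − 1)×1000 = -11.237‰
α − 1 = ε/1000 = -0.0202
f^(α−1) = 0.595^(-0.0202) = 1.010543
δ_res = (-11.237 + 1000) × 1.010543 − 1000 = 999.188 − 1000 = -0.81‰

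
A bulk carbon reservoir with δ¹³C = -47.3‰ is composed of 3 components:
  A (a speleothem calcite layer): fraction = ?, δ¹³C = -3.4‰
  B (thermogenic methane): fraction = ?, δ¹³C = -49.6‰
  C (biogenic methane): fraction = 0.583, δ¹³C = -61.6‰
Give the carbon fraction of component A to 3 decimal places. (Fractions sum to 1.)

Let f_A and f_B be the unknown fractions; fractions sum to 1 so f_A + f_B = 0.417.
Mass balance: Σ fᵢ·δᵢ = δ_bulk ⇒ f_A·(-3.4) + f_B·(-49.6) = -47.3 − (-35.913) = -11.387
Substitute f_B = 0.417 − f_A:
f_A·(-3.4 − -49.6) = -11.387 − 0.417×(-49.6) = 9.296
f_A = 9.296 / 46.2 = 0.2012

0.201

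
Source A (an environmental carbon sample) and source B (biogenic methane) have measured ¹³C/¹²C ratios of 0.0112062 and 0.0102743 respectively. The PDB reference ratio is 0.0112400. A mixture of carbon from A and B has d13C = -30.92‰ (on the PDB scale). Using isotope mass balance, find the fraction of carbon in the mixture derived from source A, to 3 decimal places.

δ_A = (0.0112062/0.0112400 − 1)×1000 = (0.996993 − 1)×1000 = -3.007‰
δ_B = (0.0102743/0.0112400 − 1)×1000 = (0.914084 − 1)×1000 = -85.916‰
f_A = (δ_mix − δ_B)/(δ_A − δ_B) = (-30.92 − (-85.916))/(-3.007 − (-85.916))
f_A = 54.996 / 82.909 = 0.6633

0.663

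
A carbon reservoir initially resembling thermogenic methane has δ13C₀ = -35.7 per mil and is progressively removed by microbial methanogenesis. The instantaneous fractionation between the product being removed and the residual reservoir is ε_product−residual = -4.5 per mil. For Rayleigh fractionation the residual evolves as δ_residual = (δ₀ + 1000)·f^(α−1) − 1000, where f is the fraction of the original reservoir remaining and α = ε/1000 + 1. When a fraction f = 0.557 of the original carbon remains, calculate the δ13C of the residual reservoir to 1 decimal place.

-33.2 per mil

Rayleigh residual: δ_res = (δ₀ + 1000)·f^(α−1) − 1000
α = ε/1000 + 1 = 0.99550, so α − 1 = -0.00450
f^(α−1) = 0.557^(-0.00450) = 1.002637
δ_res = (-35.7 + 1000) × 1.002637 − 1000 = 966.843 − 1000 = -33.16 per mil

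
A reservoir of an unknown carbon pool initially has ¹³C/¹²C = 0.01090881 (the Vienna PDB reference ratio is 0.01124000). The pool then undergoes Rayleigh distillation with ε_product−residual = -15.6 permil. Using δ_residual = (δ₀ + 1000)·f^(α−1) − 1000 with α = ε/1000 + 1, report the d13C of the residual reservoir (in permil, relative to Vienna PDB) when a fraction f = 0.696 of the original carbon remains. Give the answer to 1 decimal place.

δ₀ = (0.01090881/0.01124000 − 1)×1000 = (0.970535 − 1)×1000 = -29.465 permil
α − 1 = ε/1000 = -0.0156
f^(α−1) = 0.696^(-0.0156) = 1.005670
δ_res = (-29.465 + 1000) × 1.005670 − 1000 = 976.037 − 1000 = -23.96 permil

-24.0 permil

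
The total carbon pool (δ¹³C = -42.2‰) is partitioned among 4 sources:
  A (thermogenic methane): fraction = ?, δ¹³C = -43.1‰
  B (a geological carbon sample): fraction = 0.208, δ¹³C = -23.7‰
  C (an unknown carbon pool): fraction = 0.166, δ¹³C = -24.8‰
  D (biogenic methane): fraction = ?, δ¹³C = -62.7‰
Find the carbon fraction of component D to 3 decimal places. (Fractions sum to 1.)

0.315

Let f_D and f_A be the unknown fractions; fractions sum to 1 so f_D + f_A = 0.626.
Mass balance: Σ fᵢ·δᵢ = δ_bulk ⇒ f_D·(-62.7) + f_A·(-43.1) = -42.2 − (-9.046) = -33.154
Substitute f_A = 0.626 − f_D:
f_D·(-62.7 − -43.1) = -33.154 − 0.626×(-43.1) = -6.173
f_D = -6.173 / -19.6 = 0.3149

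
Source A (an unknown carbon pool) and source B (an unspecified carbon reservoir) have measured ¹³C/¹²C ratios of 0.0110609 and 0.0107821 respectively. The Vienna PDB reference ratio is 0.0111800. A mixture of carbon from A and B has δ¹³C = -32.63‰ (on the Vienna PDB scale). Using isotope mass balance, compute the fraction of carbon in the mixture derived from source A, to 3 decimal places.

0.119

δ_A = (0.0110609/0.0111800 − 1)×1000 = (0.989347 − 1)×1000 = -10.653‰
δ_B = (0.0107821/0.0111800 − 1)×1000 = (0.964410 − 1)×1000 = -35.590‰
f_A = (δ_mix − δ_B)/(δ_A − δ_B) = (-32.63 − (-35.590))/(-10.653 − (-35.590))
f_A = 2.960 / 24.937 = 0.1187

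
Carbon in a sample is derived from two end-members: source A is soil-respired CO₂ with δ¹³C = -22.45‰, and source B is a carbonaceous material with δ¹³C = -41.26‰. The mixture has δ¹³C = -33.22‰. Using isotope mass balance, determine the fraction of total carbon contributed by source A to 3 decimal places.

0.427

δ_mix = f_A·δ_A + (1 − f_A)·δ_B  ⇒  f_A = (δ_mix − δ_B)/(δ_A − δ_B)
f_A = (-33.22 − (-41.26)) / (-22.45 − (-41.26))
f_A = 8.04 / 18.81 = 0.4274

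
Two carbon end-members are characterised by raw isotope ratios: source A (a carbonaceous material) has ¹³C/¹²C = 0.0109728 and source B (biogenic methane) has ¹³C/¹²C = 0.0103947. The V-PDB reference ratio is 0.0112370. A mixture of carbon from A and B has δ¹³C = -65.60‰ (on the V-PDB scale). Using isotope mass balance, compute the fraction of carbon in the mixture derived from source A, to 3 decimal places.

δ_A = (0.0109728/0.0112370 − 1)×1000 = (0.976488 − 1)×1000 = -23.512‰
δ_B = (0.0103947/0.0112370 − 1)×1000 = (0.925042 − 1)×1000 = -74.958‰
f_A = (δ_mix − δ_B)/(δ_A − δ_B) = (-65.60 − (-74.958))/(-23.512 − (-74.958))
f_A = 9.358 / 51.446 = 0.1819

0.182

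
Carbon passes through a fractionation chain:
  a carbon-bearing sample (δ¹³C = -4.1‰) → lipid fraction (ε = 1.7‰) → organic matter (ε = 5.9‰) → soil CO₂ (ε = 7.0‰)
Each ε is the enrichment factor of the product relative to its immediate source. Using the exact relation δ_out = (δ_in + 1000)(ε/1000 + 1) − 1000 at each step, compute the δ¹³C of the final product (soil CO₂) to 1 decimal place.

step 1: δ = (-4.10 + 1000)·(1.7/1000 + 1) − 1000 = -2.41‰
step 2: δ = (-2.41 + 1000)·(5.9/1000 + 1) − 1000 = 3.48‰
step 3: δ = (3.48 + 1000)·(7.0/1000 + 1) − 1000 = 10.50‰

10.5‰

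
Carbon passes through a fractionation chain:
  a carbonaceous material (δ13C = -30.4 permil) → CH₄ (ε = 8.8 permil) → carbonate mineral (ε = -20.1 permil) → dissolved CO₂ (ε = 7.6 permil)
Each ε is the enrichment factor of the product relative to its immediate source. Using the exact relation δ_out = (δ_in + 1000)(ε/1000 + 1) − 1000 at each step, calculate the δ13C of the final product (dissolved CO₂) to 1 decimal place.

step 1: δ = (-30.40 + 1000)·(8.8/1000 + 1) − 1000 = -21.87 permil
step 2: δ = (-21.87 + 1000)·(-20.1/1000 + 1) − 1000 = -41.53 permil
step 3: δ = (-41.53 + 1000)·(7.6/1000 + 1) − 1000 = -34.24 permil

-34.2 permil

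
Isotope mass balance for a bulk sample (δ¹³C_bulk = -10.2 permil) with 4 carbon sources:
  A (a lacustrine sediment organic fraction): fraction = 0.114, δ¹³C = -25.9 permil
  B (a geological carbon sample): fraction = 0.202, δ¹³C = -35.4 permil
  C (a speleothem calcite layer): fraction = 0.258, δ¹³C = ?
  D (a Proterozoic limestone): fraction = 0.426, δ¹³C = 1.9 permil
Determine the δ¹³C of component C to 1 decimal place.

Isotope mass balance: δ_bulk = Σ fᵢ·δᵢ.
-10.2 = 0.114×(-25.9) + 0.202×(-35.4) + 0.258×δ_C + 0.426×(1.9)
0.258·δ_C = -10.2 − (-9.294) = -0.906
δ_C = -0.906 / 0.258 = -3.51 permil

-3.5 permil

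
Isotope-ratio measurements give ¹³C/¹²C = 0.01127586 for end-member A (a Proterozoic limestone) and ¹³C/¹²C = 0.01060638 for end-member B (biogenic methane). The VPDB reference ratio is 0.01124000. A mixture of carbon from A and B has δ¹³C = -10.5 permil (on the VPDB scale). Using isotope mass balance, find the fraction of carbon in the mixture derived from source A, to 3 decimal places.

δ_A = (0.01127586/0.01124000 − 1)×1000 = (1.003190 − 1)×1000 = 3.190 permil
δ_B = (0.01060638/0.01124000 − 1)×1000 = (0.943628 − 1)×1000 = -56.372 permil
f_A = (δ_mix − δ_B)/(δ_A − δ_B) = (-10.5 − (-56.372))/(3.190 − (-56.372))
f_A = 45.872 / 59.562 = 0.7701

0.770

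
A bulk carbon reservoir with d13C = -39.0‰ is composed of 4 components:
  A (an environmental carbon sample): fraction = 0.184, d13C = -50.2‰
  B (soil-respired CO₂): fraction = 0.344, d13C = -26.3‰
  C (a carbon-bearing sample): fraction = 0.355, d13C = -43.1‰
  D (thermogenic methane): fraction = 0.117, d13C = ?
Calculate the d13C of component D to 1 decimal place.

Isotope mass balance: δ_bulk = Σ fᵢ·δᵢ.
-39.0 = 0.184×(-50.2) + 0.344×(-26.3) + 0.355×(-43.1) + 0.117×δ_D
0.117·δ_D = -39.0 − (-33.584) = -5.416
δ_D = -5.416 / 0.117 = -46.29‰

-46.3‰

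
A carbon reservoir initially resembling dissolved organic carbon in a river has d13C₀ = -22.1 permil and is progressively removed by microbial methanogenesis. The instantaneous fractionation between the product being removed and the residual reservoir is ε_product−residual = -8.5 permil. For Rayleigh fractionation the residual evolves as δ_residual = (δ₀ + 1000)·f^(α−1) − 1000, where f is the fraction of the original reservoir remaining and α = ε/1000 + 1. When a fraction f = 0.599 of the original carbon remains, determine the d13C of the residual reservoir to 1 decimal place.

-17.8 permil

Rayleigh residual: δ_res = (δ₀ + 1000)·f^(α−1) − 1000
α = ε/1000 + 1 = 0.99150, so α − 1 = -0.00850
f^(α−1) = 0.599^(-0.00850) = 1.004366
δ_res = (-22.1 + 1000) × 1.004366 − 1000 = 982.169 − 1000 = -17.83 permil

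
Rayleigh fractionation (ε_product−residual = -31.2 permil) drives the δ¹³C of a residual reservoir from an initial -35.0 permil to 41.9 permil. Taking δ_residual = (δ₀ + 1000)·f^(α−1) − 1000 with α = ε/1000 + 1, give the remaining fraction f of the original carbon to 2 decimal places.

α − 1 = ε/1000 = -0.0312
(δ_res + 1000)/(δ₀ + 1000) = (41.9 + 1000)/(-35.0 + 1000) = 1041.9/965.0 = 1.079689
f = 1.079689^(1/-0.0312) = exp(ln(1.079689)/-0.0312) = exp(0.07667/-0.0312)
f = exp(-2.4575) = 0.0857

0.09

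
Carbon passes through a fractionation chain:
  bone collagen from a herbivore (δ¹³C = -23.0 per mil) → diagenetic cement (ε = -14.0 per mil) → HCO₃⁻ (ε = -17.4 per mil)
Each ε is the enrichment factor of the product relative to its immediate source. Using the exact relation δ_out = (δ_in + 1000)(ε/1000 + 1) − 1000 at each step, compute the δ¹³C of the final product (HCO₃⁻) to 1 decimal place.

-53.4 per mil

step 1: δ = (-23.00 + 1000)·(-14.0/1000 + 1) − 1000 = -36.68 per mil
step 2: δ = (-36.68 + 1000)·(-17.4/1000 + 1) − 1000 = -53.44 per mil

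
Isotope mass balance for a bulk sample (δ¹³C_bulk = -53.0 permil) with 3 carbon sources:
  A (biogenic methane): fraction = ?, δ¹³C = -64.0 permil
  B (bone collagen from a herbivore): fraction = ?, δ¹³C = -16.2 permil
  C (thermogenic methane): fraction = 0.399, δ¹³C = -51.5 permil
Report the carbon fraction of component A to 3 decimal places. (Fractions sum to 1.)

Let f_A and f_B be the unknown fractions; fractions sum to 1 so f_A + f_B = 0.601.
Mass balance: Σ fᵢ·δᵢ = δ_bulk ⇒ f_A·(-64.0) + f_B·(-16.2) = -53.0 − (-20.549) = -32.451
Substitute f_B = 0.601 − f_A:
f_A·(-64.0 − -16.2) = -32.451 − 0.601×(-16.2) = -22.715
f_A = -22.715 / -47.8 = 0.4752

0.475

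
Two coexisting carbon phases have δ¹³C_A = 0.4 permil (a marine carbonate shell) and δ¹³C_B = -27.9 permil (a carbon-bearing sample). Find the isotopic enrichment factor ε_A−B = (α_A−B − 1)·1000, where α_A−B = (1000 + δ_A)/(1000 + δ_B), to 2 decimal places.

α_A−B = (1000 + 0.4) / (1000 + -27.9) = 1000.4 / 972.1 = 1.029112
ε_A−B = (1.029112 − 1) × 1000 = 29.112 permil
(The approximation ε ≈ δ_A − δ_B would give 28.3 permil.)

29.11 permil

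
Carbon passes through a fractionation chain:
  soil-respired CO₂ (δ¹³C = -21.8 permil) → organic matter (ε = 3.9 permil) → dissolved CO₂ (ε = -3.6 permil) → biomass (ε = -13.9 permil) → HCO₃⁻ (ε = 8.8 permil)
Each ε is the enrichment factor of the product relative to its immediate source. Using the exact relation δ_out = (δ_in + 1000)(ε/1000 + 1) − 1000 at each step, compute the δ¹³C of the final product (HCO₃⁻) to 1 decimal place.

step 1: δ = (-21.80 + 1000)·(3.9/1000 + 1) − 1000 = -17.99 permil
step 2: δ = (-17.99 + 1000)·(-3.6/1000 + 1) − 1000 = -21.52 permil
step 3: δ = (-21.52 + 1000)·(-13.9/1000 + 1) − 1000 = -35.12 permil
step 4: δ = (-35.12 + 1000)·(8.8/1000 + 1) − 1000 = -26.63 permil

-26.6 permil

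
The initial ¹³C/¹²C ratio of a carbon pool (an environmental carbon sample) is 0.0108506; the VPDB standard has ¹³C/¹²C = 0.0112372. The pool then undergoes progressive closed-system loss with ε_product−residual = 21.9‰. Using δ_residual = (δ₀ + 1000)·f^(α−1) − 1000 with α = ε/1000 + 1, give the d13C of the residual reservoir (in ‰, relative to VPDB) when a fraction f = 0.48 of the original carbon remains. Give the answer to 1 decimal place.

δ₀ = (0.0108506/0.0112372 − 1)×1000 = (0.965596 − 1)×1000 = -34.404‰
α − 1 = ε/1000 = 0.0219
f^(α−1) = 0.48^(0.0219) = 0.984055
δ_res = (-34.404 + 1000) × 0.984055 − 1000 = 950.200 − 1000 = -49.80‰

-49.8‰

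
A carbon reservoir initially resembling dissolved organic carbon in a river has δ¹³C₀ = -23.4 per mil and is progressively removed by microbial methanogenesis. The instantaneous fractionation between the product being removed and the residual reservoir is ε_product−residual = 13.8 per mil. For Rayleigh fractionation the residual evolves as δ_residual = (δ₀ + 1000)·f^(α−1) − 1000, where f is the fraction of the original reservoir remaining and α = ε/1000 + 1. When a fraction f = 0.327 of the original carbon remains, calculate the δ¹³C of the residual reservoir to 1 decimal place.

Rayleigh residual: δ_res = (δ₀ + 1000)·f^(α−1) − 1000
α = ε/1000 + 1 = 1.01380, so α − 1 = 0.01380
f^(α−1) = 0.327^(0.01380) = 0.984693
δ_res = (-23.4 + 1000) × 0.984693 − 1000 = 961.651 − 1000 = -38.35 per mil

-38.3 per mil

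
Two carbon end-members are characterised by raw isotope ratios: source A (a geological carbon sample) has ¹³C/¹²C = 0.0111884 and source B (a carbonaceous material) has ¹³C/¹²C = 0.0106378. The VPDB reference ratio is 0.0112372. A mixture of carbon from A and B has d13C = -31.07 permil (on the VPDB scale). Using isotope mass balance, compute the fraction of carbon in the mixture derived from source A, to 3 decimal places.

δ_A = (0.0111884/0.0112372 − 1)×1000 = (0.995657 − 1)×1000 = -4.343 permil
δ_B = (0.0106378/0.0112372 − 1)×1000 = (0.946659 − 1)×1000 = -53.341 permil
f_A = (δ_mix − δ_B)/(δ_A − δ_B) = (-31.07 − (-53.341))/(-4.343 − (-53.341))
f_A = 22.271 / 48.998 = 0.4545

0.455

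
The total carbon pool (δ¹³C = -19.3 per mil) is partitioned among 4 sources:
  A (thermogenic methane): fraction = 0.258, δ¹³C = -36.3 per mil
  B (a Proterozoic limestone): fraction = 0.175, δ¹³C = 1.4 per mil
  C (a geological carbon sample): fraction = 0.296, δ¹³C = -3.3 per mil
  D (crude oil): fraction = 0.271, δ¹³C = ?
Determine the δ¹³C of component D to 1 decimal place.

-34.0 per mil

Isotope mass balance: δ_bulk = Σ fᵢ·δᵢ.
-19.3 = 0.258×(-36.3) + 0.175×(1.4) + 0.296×(-3.3) + 0.271×δ_D
0.271·δ_D = -19.3 − (-10.097) = -9.203
δ_D = -9.203 / 0.271 = -33.96 per mil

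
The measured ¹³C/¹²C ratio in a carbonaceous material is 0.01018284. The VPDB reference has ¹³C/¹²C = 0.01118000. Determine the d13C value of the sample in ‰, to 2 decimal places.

-89.19‰

d13C = (R_sample / R_standard − 1) × 1000
R_sample / R_standard = 0.01018284 / 0.01118000 = 0.910809
d13C = (0.910809 − 1) × 1000 = -89.191‰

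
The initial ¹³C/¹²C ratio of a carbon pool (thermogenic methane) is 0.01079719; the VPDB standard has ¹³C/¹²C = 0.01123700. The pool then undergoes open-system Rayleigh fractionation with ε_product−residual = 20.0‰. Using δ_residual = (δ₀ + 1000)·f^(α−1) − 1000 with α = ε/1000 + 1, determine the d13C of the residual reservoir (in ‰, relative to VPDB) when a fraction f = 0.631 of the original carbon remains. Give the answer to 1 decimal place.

δ₀ = (0.01079719/0.01123700 − 1)×1000 = (0.960861 − 1)×1000 = -39.139‰
α − 1 = ε/1000 = 0.0200
f^(α−1) = 0.631^(0.0200) = 0.990833
δ_res = (-39.139 + 1000) × 0.990833 − 1000 = 952.053 − 1000 = -47.95‰

-47.9‰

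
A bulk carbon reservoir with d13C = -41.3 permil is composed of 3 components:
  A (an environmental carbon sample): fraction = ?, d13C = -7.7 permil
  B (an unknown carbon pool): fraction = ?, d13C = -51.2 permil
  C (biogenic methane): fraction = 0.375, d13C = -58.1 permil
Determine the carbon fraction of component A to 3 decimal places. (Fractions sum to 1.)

Let f_A and f_B be the unknown fractions; fractions sum to 1 so f_A + f_B = 0.625.
Mass balance: Σ fᵢ·δᵢ = δ_bulk ⇒ f_A·(-7.7) + f_B·(-51.2) = -41.3 − (-21.788) = -19.512
Substitute f_B = 0.625 − f_A:
f_A·(-7.7 − -51.2) = -19.512 − 0.625×(-51.2) = 12.488
f_A = 12.488 / 43.5 = 0.2871

0.287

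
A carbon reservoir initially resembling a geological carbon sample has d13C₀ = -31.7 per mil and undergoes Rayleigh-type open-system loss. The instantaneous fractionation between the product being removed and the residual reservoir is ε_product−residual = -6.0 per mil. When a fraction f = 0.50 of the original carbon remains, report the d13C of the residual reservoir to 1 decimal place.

Rayleigh residual: δ_res = (δ₀ + 1000)·f^(α−1) − 1000
α = ε/1000 + 1 = 0.99400, so α − 1 = -0.00600
f^(α−1) = 0.50^(-0.00600) = 1.004168
δ_res = (-31.7 + 1000) × 1.004168 − 1000 = 972.335 − 1000 = -27.66 per mil

-27.7 per mil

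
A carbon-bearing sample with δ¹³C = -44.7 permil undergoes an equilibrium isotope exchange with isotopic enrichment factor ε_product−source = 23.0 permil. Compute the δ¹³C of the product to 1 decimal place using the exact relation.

-22.7 permil

To first order, δ_product ≈ δ_source + ε = -21.7 permil.
Exactly, δ_product = (δ_source + 1000)·(ε/1000 + 1) − 1000.
δ_product = (-44.7 + 1000) × (23.0/1000 + 1) − 1000
δ_product = -22.73 permil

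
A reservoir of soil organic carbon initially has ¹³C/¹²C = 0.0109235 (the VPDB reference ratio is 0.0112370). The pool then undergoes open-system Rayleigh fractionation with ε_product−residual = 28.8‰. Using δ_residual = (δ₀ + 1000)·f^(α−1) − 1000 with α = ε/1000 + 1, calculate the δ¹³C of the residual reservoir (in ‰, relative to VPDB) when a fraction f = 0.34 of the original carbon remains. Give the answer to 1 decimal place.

-57.6‰

δ₀ = (0.0109235/0.0112370 − 1)×1000 = (0.972101 − 1)×1000 = -27.899‰
α − 1 = ε/1000 = 0.0288
f^(α−1) = 0.34^(0.0288) = 0.969408
δ_res = (-27.899 + 1000) × 0.969408 − 1000 = 942.363 − 1000 = -57.64‰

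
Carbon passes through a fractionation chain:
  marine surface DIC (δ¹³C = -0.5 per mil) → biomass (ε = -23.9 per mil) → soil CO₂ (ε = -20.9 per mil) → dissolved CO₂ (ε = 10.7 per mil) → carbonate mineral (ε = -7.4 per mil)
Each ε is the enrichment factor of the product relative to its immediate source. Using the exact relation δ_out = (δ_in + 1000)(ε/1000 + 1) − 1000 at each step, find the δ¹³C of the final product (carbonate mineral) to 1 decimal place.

-41.7 per mil

step 1: δ = (-0.50 + 1000)·(-23.9/1000 + 1) − 1000 = -24.39 per mil
step 2: δ = (-24.39 + 1000)·(-20.9/1000 + 1) − 1000 = -44.78 per mil
step 3: δ = (-44.78 + 1000)·(10.7/1000 + 1) − 1000 = -34.56 per mil
step 4: δ = (-34.56 + 1000)·(-7.4/1000 + 1) − 1000 = -41.70 per mil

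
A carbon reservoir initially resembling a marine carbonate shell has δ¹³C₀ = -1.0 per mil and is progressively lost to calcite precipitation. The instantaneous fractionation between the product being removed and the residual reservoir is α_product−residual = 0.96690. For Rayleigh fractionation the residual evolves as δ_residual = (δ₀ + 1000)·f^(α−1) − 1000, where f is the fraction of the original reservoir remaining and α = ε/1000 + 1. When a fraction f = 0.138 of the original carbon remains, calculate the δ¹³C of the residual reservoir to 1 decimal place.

66.7 per mil

Rayleigh residual: δ_res = (δ₀ + 1000)·f^(α−1) − 1000
α − 1 = -0.03310
f^(α−1) = 0.138^(-0.03310) = 1.067751
δ_res = (-1.0 + 1000) × 1.067751 − 1000 = 1066.683 − 1000 = 66.68 per mil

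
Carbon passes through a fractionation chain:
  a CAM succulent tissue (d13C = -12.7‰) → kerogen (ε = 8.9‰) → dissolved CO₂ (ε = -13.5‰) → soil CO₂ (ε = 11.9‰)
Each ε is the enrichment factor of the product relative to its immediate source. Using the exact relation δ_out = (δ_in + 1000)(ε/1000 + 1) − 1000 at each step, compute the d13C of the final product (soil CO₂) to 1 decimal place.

-5.7‰

step 1: δ = (-12.70 + 1000)·(8.9/1000 + 1) − 1000 = -3.91‰
step 2: δ = (-3.91 + 1000)·(-13.5/1000 + 1) − 1000 = -17.36‰
step 3: δ = (-17.36 + 1000)·(11.9/1000 + 1) − 1000 = -5.67‰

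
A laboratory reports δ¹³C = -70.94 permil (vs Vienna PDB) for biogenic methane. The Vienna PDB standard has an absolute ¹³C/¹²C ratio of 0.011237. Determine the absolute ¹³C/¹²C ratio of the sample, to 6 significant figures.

R_sample = R_standard × (δ¹³C/1000 + 1)
R_sample = 0.011237 × (-70.94/1000 + 1) = 0.011237 × 0.929060
R_sample = 0.0104398

0.0104398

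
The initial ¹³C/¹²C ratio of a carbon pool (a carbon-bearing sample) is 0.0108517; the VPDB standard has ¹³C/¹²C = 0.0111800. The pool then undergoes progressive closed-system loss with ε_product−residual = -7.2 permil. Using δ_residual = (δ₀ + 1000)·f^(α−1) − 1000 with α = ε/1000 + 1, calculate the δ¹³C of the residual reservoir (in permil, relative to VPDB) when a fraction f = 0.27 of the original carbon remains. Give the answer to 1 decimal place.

δ₀ = (0.0108517/0.0111800 − 1)×1000 = (0.970635 − 1)×1000 = -29.365 permil
α − 1 = ε/1000 = -0.0072
f^(α−1) = 0.27^(-0.0072) = 1.009472
δ_res = (-29.365 + 1000) × 1.009472 − 1000 = 979.829 − 1000 = -20.17 permil

-20.2 permil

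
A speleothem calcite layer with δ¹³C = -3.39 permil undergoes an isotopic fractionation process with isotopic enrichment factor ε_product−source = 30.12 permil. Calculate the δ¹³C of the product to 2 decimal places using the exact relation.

To first order, δ_product ≈ δ_source + ε = 26.73 permil.
Exactly, δ_product = (δ_source + 1000)·(ε/1000 + 1) − 1000.
δ_product = (-3.39 + 1000) × (30.12/1000 + 1) − 1000
δ_product = 26.628 permil

26.63 permil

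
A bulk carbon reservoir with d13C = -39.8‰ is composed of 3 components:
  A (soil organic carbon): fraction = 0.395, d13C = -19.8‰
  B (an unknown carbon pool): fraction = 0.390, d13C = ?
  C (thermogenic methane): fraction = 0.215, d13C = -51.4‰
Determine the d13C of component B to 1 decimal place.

-53.7‰

Isotope mass balance: δ_bulk = Σ fᵢ·δᵢ.
-39.8 = 0.395×(-19.8) + 0.390×δ_B + 0.215×(-51.4)
0.390·δ_B = -39.8 − (-18.872) = -20.928
δ_B = -20.928 / 0.390 = -53.66‰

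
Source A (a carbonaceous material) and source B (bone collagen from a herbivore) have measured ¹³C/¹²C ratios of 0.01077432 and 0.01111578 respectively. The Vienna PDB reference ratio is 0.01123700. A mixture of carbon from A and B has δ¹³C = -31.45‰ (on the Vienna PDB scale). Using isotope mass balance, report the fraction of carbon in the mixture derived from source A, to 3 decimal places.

δ_A = (0.01077432/0.01123700 − 1)×1000 = (0.958825 − 1)×1000 = -41.175‰
δ_B = (0.01111578/0.01123700 − 1)×1000 = (0.989212 − 1)×1000 = -10.788‰
f_A = (δ_mix − δ_B)/(δ_A − δ_B) = (-31.45 − (-10.788))/(-41.175 − (-10.788))
f_A = -20.662 / -30.387 = 0.6800

0.680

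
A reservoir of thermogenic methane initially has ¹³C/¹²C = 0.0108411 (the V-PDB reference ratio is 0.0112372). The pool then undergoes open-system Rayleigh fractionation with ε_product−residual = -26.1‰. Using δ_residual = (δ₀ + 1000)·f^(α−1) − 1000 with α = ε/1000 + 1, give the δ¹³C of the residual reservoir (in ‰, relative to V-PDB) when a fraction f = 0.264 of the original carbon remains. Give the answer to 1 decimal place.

-1.1‰

δ₀ = (0.0108411/0.0112372 − 1)×1000 = (0.964751 − 1)×1000 = -35.249‰
α − 1 = ε/1000 = -0.0261
f^(α−1) = 0.264^(-0.0261) = 1.035371
δ_res = (-35.249 + 1000) × 1.035371 − 1000 = 998.876 − 1000 = -1.12‰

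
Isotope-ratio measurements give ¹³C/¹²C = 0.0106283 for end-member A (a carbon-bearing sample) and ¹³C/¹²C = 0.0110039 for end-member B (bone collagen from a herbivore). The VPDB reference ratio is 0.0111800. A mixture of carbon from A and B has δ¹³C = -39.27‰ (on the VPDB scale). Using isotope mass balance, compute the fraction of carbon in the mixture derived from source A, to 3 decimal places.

0.700

δ_A = (0.0106283/0.0111800 − 1)×1000 = (0.950653 − 1)×1000 = -49.347‰
δ_B = (0.0110039/0.0111800 − 1)×1000 = (0.984249 − 1)×1000 = -15.751‰
f_A = (δ_mix − δ_B)/(δ_A − δ_B) = (-39.27 − (-15.751))/(-49.347 − (-15.751))
f_A = -23.519 / -33.596 = 0.7000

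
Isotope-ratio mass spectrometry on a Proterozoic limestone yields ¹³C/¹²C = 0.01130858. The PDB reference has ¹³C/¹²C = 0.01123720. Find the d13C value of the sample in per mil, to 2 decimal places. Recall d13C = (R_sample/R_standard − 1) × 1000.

6.35 per mil

d13C = (R_sample / R_standard − 1) × 1000
R_sample / R_standard = 0.01130858 / 0.01123720 = 1.006352
d13C = (1.006352 − 1) × 1000 = 6.352 per mil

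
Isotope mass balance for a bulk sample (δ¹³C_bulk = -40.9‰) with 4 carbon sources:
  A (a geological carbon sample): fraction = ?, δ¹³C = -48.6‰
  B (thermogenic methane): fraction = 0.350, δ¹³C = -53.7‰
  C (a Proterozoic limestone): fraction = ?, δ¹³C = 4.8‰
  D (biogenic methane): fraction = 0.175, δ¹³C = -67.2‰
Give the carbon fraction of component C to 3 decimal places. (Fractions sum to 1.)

0.239

Let f_C and f_A be the unknown fractions; fractions sum to 1 so f_C + f_A = 0.475.
Mass balance: Σ fᵢ·δᵢ = δ_bulk ⇒ f_C·(4.8) + f_A·(-48.6) = -40.9 − (-30.555) = -10.345
Substitute f_A = 0.475 − f_C:
f_C·(4.8 − -48.6) = -10.345 − 0.475×(-48.6) = 12.740
f_C = 12.740 / 53.4 = 0.2386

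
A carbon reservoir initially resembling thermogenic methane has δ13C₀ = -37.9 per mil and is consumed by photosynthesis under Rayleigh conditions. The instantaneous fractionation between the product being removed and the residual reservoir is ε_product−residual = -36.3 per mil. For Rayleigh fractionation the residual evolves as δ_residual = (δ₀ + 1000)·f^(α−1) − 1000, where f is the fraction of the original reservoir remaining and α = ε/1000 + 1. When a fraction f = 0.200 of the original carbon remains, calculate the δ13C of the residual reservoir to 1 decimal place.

Rayleigh residual: δ_res = (δ₀ + 1000)·f^(α−1) − 1000
α = ε/1000 + 1 = 0.96370, so α − 1 = -0.03630
f^(α−1) = 0.200^(-0.03630) = 1.060163
δ_res = (-37.9 + 1000) × 1.060163 − 1000 = 1019.983 − 1000 = 19.98 per mil

20.0 per mil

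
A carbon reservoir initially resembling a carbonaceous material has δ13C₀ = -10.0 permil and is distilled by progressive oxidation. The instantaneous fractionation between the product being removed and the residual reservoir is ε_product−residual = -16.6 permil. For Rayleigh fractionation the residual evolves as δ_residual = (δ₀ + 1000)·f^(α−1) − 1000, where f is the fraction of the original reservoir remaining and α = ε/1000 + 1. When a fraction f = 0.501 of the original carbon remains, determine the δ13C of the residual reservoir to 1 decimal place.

1.4 permil

Rayleigh residual: δ_res = (δ₀ + 1000)·f^(α−1) − 1000
α = ε/1000 + 1 = 0.98340, so α − 1 = -0.01660
f^(α−1) = 0.501^(-0.01660) = 1.011539
δ_res = (-10.0 + 1000) × 1.011539 − 1000 = 1001.424 − 1000 = 1.42 permil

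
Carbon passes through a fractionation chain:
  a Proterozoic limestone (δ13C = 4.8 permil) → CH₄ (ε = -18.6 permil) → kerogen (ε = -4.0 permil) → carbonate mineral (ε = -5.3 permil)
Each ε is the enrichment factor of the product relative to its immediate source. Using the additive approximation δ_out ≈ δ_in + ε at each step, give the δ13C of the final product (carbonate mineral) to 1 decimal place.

step 1: δ ≈ 4.8 + (-18.6) = -13.8 permil
step 2: δ ≈ -13.8 + (-4.0) = -17.8 permil
step 3: δ ≈ -17.8 + (-5.3) = -23.1 permil

-23.1 permil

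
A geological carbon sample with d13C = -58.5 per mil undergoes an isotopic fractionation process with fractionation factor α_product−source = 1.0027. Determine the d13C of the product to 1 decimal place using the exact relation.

-56.0 per mil

δ_product = (δ_source + 1000)·α − 1000
δ_product = (-58.5 + 1000) × 1.0027 − 1000
δ_product = 944.042 − 1000 = -55.96 per mil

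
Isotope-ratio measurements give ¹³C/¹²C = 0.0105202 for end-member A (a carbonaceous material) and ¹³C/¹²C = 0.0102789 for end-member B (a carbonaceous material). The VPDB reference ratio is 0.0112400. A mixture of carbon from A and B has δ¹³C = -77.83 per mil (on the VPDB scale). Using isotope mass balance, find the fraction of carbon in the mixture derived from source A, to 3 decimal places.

δ_A = (0.0105202/0.0112400 − 1)×1000 = (0.935961 − 1)×1000 = -64.039 per mil
δ_B = (0.0102789/0.0112400 − 1)×1000 = (0.914493 − 1)×1000 = -85.507 per mil
f_A = (δ_mix − δ_B)/(δ_A − δ_B) = (-77.83 − (-85.507))/(-64.039 − (-85.507))
f_A = 7.677 / 21.468 = 0.3576

0.358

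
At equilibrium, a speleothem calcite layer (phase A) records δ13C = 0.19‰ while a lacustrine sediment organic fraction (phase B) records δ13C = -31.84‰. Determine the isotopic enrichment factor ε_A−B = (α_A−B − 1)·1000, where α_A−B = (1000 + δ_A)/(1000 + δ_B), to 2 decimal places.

33.08‰

α_A−B = (1000 + 0.19) / (1000 + -31.84) = 1000.19 / 968.16 = 1.033083
ε_A−B = (1.033083 − 1) × 1000 = 33.083‰
(The approximation ε ≈ δ_A − δ_B would give 32.03‰.)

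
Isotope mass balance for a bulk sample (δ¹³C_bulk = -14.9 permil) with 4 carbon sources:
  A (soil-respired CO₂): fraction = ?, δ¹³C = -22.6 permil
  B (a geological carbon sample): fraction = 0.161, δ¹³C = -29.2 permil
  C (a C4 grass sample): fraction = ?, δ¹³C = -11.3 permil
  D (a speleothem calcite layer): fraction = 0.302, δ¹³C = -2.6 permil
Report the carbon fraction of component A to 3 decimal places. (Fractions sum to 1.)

Let f_A and f_C be the unknown fractions; fractions sum to 1 so f_A + f_C = 0.537.
Mass balance: Σ fᵢ·δᵢ = δ_bulk ⇒ f_A·(-22.6) + f_C·(-11.3) = -14.9 − (-5.486) = -9.414
Substitute f_C = 0.537 − f_A:
f_A·(-22.6 − -11.3) = -9.414 − 0.537×(-11.3) = -3.345
f_A = -3.345 / -11.3 = 0.2961

0.296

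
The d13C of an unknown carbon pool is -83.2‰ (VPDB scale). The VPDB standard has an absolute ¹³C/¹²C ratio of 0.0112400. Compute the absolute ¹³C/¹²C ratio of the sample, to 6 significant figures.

0.0103048

R_sample = R_standard × (d13C/1000 + 1)
R_sample = 0.0112400 × (-83.2/1000 + 1) = 0.0112400 × 0.916800
R_sample = 0.0103048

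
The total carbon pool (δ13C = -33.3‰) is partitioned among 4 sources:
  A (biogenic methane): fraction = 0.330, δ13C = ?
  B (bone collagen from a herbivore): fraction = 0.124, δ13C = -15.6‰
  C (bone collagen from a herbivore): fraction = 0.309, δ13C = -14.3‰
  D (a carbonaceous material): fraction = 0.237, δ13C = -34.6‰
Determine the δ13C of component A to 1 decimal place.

Isotope mass balance: δ_bulk = Σ fᵢ·δᵢ.
-33.3 = 0.330×δ_A + 0.124×(-15.6) + 0.309×(-14.3) + 0.237×(-34.6)
0.330·δ_A = -33.3 − (-14.553) = -18.747
δ_A = -18.747 / 0.330 = -56.81‰

-56.8‰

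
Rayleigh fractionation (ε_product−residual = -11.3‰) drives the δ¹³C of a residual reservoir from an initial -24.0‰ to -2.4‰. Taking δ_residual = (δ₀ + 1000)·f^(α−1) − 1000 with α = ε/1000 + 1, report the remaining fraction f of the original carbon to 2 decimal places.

α − 1 = ε/1000 = -0.0113
(δ_res + 1000)/(δ₀ + 1000) = (-2.4 + 1000)/(-24.0 + 1000) = 997.6/976.0 = 1.022131
f = 1.022131^(1/-0.0113) = exp(ln(1.022131)/-0.0113) = exp(0.02189/-0.0113)
f = exp(-1.9372) = 0.1441

0.14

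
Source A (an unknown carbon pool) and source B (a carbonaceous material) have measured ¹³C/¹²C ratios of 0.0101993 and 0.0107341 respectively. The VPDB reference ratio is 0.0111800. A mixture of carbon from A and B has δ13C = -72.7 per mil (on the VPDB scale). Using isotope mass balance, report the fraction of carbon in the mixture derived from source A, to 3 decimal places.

δ_A = (0.0101993/0.0111800 − 1)×1000 = (0.912281 − 1)×1000 = -87.719 per mil
δ_B = (0.0107341/0.0111800 − 1)×1000 = (0.960116 − 1)×1000 = -39.884 per mil
f_A = (δ_mix − δ_B)/(δ_A − δ_B) = (-72.7 − (-39.884))/(-87.719 − (-39.884))
f_A = -32.816 / -47.835 = 0.6860

0.686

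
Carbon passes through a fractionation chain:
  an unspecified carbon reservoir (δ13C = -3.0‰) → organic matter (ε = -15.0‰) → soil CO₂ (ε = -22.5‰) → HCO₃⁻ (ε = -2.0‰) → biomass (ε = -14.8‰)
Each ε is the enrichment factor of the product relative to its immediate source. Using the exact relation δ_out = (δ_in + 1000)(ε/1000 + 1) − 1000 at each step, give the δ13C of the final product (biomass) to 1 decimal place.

step 1: δ = (-3.00 + 1000)·(-15.0/1000 + 1) − 1000 = -17.96‰
step 2: δ = (-17.96 + 1000)·(-22.5/1000 + 1) − 1000 = -40.05‰
step 3: δ = (-40.05 + 1000)·(-2.0/1000 + 1) − 1000 = -41.97‰
step 4: δ = (-41.97 + 1000)·(-14.8/1000 + 1) − 1000 = -56.15‰

-56.1‰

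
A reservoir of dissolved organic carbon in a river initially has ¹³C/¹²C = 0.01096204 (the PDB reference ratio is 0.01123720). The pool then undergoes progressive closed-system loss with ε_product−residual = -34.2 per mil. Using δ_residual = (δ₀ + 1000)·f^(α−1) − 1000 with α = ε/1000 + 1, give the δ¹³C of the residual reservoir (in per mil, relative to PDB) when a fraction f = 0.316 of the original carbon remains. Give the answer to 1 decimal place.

14.7 per mil

δ₀ = (0.01096204/0.01123720 − 1)×1000 = (0.975513 − 1)×1000 = -24.487 per mil
α − 1 = ε/1000 = -0.0342
f^(α−1) = 0.316^(-0.0342) = 1.040185
δ_res = (-24.487 + 1000) × 1.040185 − 1000 = 1014.715 − 1000 = 14.71 per mil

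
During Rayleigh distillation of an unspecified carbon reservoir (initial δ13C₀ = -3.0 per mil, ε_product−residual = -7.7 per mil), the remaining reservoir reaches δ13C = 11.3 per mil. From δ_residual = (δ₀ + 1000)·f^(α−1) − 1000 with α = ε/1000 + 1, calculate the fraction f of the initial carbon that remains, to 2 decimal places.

α − 1 = ε/1000 = -0.0077
(δ_res + 1000)/(δ₀ + 1000) = (11.3 + 1000)/(-3.0 + 1000) = 1011.3/997.0 = 1.014343
f = 1.014343^(1/-0.0077) = exp(ln(1.014343)/-0.0077) = exp(0.01424/-0.0077)
f = exp(-1.8495) = 0.1573

0.16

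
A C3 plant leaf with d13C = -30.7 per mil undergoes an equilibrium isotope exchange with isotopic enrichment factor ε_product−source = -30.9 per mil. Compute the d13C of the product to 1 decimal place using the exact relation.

To first order, δ_product ≈ δ_source + ε = -61.6 per mil.
Exactly, δ_product = (δ_source + 1000)·(ε/1000 + 1) − 1000.
δ_product = (-30.7 + 1000) × (-30.9/1000 + 1) − 1000
δ_product = -60.65 per mil

-60.7 per mil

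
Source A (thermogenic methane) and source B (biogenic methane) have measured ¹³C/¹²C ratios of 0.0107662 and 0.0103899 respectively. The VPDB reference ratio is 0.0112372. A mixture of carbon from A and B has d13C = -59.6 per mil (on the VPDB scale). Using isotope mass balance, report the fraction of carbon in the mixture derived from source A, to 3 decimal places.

0.472

δ_A = (0.0107662/0.0112372 − 1)×1000 = (0.958086 − 1)×1000 = -41.914 per mil
δ_B = (0.0103899/0.0112372 − 1)×1000 = (0.924599 − 1)×1000 = -75.401 per mil
f_A = (δ_mix − δ_B)/(δ_A − δ_B) = (-59.6 − (-75.401))/(-41.914 − (-75.401))
f_A = 15.801 / 33.487 = 0.4719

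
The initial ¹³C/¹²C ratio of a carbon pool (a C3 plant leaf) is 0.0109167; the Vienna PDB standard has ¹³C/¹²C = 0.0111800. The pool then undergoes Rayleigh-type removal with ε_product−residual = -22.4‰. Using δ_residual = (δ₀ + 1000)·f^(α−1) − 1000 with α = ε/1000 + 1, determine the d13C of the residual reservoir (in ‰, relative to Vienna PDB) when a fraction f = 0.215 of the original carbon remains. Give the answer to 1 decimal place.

δ₀ = (0.0109167/0.0111800 − 1)×1000 = (0.976449 − 1)×1000 = -23.551‰
α − 1 = ε/1000 = -0.0224
f^(α−1) = 0.215^(-0.0224) = 1.035031
δ_res = (-23.551 + 1000) × 1.035031 − 1000 = 1010.655 − 1000 = 10.66‰

10.7‰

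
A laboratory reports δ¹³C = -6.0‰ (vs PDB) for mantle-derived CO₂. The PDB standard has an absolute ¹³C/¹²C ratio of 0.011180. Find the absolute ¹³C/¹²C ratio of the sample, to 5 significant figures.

0.011113

R_sample = R_standard × (δ¹³C/1000 + 1)
R_sample = 0.011180 × (-6.0/1000 + 1) = 0.011180 × 0.994000
R_sample = 0.0111129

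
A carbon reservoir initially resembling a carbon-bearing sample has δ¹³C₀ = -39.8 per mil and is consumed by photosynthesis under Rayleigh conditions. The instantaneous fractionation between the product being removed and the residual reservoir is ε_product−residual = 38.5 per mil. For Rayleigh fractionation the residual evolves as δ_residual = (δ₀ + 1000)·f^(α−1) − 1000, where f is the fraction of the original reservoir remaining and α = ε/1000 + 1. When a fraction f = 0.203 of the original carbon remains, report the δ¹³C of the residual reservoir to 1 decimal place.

Rayleigh residual: δ_res = (δ₀ + 1000)·f^(α−1) − 1000
α = ε/1000 + 1 = 1.03850, so α − 1 = 0.03850
f^(α−1) = 0.203^(0.03850) = 0.940456
δ_res = (-39.8 + 1000) × 0.940456 − 1000 = 903.026 − 1000 = -96.97 per mil

-97.0 per mil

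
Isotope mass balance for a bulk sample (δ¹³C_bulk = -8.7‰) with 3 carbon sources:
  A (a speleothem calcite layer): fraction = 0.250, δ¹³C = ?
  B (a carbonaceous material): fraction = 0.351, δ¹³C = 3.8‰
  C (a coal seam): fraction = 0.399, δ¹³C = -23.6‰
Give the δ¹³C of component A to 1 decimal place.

-2.5‰

Isotope mass balance: δ_bulk = Σ fᵢ·δᵢ.
-8.7 = 0.250×δ_A + 0.351×(3.8) + 0.399×(-23.6)
0.250·δ_A = -8.7 − (-8.083) = -0.617
δ_A = -0.617 / 0.250 = -2.47‰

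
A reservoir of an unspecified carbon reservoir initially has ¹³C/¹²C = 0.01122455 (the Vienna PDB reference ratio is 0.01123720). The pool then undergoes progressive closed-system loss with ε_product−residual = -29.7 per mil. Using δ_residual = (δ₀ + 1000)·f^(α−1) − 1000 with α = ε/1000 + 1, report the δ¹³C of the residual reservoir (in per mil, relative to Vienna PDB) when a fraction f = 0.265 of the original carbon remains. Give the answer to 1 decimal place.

δ₀ = (0.01122455/0.01123720 − 1)×1000 = (0.998874 − 1)×1000 = -1.126 per mil
α − 1 = ε/1000 = -0.0297
f^(α−1) = 0.265^(-0.0297) = 1.040231
δ_res = (-1.126 + 1000) × 1.040231 − 1000 = 1039.060 − 1000 = 39.06 per mil

39.1 per mil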